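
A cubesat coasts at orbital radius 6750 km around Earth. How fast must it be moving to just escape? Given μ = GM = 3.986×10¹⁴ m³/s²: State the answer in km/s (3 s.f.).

v_esc ≈ 10.9 km/s

r = 6750 km = 6.750×10⁶ m.
Escape speed v_esc = √(2μ/r) = √(2 × 3.986×10¹⁴ / 6.750×10⁶) = √(1.181×10⁸) = 10870 m/s.
= 10.87 km/s.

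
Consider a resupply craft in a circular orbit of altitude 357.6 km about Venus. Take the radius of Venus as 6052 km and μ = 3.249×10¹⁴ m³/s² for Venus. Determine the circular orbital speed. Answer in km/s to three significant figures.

v ≈ 7.12 km/s

r = 6052 + 357.6 = 6409.6 km = 6.4096×10⁶ m.
For a circular orbit v = √(μ/r) = √(3.249×10¹⁴ / 6.410×10⁶) = √(5.069×10⁷) = 7120 m/s.
That is 7.120 km/s.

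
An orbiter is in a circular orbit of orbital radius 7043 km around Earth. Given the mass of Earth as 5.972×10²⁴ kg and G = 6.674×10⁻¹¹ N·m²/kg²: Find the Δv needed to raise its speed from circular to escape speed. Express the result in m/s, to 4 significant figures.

μ = GM = 6.674×10⁻¹¹ × 5.972×10²⁴ = 3.986×10¹⁴ m³/s².
r = 7043 km = 7.043×10⁶ m.
Circular speed v_c = √(μ/r) = 7523 m/s.
Escape speed v_esc = √(2μ/r) = √2 × v_c = 10640 m/s.
Δv = v_esc − v_c = 3116 m/s.

Δv ≈ 3116 m/s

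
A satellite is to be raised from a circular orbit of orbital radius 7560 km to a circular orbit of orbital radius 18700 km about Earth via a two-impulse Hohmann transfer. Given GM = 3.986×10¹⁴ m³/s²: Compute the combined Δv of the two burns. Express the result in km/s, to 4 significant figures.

Δv_total ≈ 2.518 km/s

r₁ = 7560 km = 7.560×10⁶ m.
r₂ = 18700 km = 1.870×10⁷ m.
Transfer ellipse a_t = (r₁ + r₂)/2 = 1.313×10⁷ m.
At r₁: circular v_c1 = √(μ/r₁) = 7261 m/s; transfer-perigee v_p = √[μ(2/r₁ − 1/a_t)] = 8666 m/s.
Δv₁ = v_p − v_c1 = 1404 m/s.
At r₂: circular v_c2 = √(μ/r₂) = 4617 m/s; transfer-apogee v_a = √[μ(2/r₂ − 1/a_t)] = 3503 m/s.
Δv₂ = v_c2 − v_a = 1114 m/s.
Total Δv = Δv₁ + Δv₂ = 2518 m/s = 2.518 km/s.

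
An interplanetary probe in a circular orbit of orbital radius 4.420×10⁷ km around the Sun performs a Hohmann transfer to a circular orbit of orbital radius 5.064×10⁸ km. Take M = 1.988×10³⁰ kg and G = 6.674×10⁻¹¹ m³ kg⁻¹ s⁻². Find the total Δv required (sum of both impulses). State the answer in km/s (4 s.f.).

μ = GM = 6.674×10⁻¹¹ × 1.988×10³⁰ = 1.327×10²⁰ m³/s².
r₁ = 4.420×10⁷ km = 4.420×10¹⁰ m.
r₂ = 5.064×10⁸ km = 5.064×10¹¹ m.
Transfer ellipse a_t = (r₁ + r₂)/2 = 2.753×10¹¹ m.
At r₁: circular v_c1 = √(μ/r₁) = 54790 m/s; transfer-perihelion v_p = √[μ(2/r₁ − 1/a_t)] = 74310 m/s.
Δv₁ = v_p − v_c1 = 19520 m/s.
At r₂: circular v_c2 = √(μ/r₂) = 16190 m/s; transfer-aphelion v_a = √[μ(2/r₂ − 1/a_t)] = 6486 m/s.
Δv₂ = v_c2 − v_a = 9701 m/s.
Total Δv = Δv₁ + Δv₂ = 29220 m/s = 29.22 km/s.

Δv_total ≈ 29.22 km/s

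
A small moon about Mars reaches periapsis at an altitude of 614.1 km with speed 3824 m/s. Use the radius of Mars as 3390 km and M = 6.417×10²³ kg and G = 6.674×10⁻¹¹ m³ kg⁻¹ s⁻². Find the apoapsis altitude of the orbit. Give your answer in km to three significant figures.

apoapsis altitude ≈ 5260 km

μ = GM = 6.674×10⁻¹¹ × 6.417×10²³ = 4.283×10¹³ m³/s².
r_p = 3390 + 614.1 = 4004.1 km = 4.004×10⁶ m.
Specific energy ε = v²/2 − μ/r = -3.384×10⁶ J/kg, so a = −μ/(2ε) = 6.327×10⁶ m.
The apsides satisfy r_p + r_a = 2a, so the apoapsis radius is 2a − r_p = 8.650×10⁶ m = 8650.5 km.
Apoapsis altitude = 8650.5 − 3390 = 5260.5 km.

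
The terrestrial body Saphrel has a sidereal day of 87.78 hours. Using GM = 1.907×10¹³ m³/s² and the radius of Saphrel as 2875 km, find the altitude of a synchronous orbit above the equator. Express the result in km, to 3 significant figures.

h_sync ≈ 33500 km

T = 87.78 hours = 3.160×10⁵ s.
A synchronous orbit has period T, so by Kepler's third law a = (μT²/4π²)^(1/3).
μT²/4π² = 1.907×10¹³ × (3.160×10⁵)² / 39.48 = 4.824×10²² m³.
a = 3.640×10⁷ m = 36402 km.
Altitude h = a − R = 36402 − 2875 = 33527 km.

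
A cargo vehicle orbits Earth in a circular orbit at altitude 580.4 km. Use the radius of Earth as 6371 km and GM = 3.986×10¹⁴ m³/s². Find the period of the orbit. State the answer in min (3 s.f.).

r = 6371 + 580.4 = 6951.4 km = 6.9514×10⁶ m.
Kepler's third law: T = 2π√(r³/μ) = 2π√((6.951×10⁶)³ / 3.986×10¹⁴).
r³/μ = 8.427×10⁵ s², so T = 2π × 9.180×10² = 5.768×10³ s.
Converting: 5.768×10³ s ÷ 60.00 = 96.13 min.

T ≈ 96.1 min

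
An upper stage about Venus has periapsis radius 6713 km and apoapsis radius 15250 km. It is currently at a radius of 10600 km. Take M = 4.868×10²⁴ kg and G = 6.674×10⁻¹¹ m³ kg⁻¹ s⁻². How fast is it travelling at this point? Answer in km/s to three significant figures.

μ = GM = 6.674×10⁻¹¹ × 4.868×10²⁴ = 3.249×10¹⁴ m³/s².
Semi-major axis a = (r_p + r_a)/2 = 10982 km = 1.098×10⁷ m.
Vis-viva: v² = μ(2/r − 1/a) = 3.249×10¹⁴ × (1.887×10⁻⁷ − 9.106×10⁻⁸) = 3.171×10⁷ m²/s².
v = 5632 m/s = 5.632 km/s.

v ≈ 5.63 km/s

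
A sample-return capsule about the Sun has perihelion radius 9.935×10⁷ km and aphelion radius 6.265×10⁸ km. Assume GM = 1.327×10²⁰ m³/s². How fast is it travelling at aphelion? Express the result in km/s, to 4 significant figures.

v ≈ 7.615 km/s

Semi-major axis a = (r_p + r_a)/2 = 3.6292×10⁸ km = 3.629×10¹¹ m.
Vis-viva: v² = μ(2/r − 1/a) = 1.327×10²⁰ × (3.192×10⁻¹² − 2.755×10⁻¹²) = 5.798×10⁷ m²/s².
v = 7615 m/s = 7.615 km/s.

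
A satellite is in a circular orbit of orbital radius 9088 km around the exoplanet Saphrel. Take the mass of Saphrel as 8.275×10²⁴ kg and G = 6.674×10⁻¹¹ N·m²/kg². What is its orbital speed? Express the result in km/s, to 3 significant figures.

μ = GM = 6.674×10⁻¹¹ × 8.275×10²⁴ = 5.523×10¹⁴ m³/s².
r = 9088 km = 9.088×10⁶ m.
For a circular orbit v = √(μ/r) = √(5.523×10¹⁴ / 9.088×10⁶) = √(6.077×10⁷) = 7795 m/s.
That is 7.795 km/s.

v ≈ 7.80 km/s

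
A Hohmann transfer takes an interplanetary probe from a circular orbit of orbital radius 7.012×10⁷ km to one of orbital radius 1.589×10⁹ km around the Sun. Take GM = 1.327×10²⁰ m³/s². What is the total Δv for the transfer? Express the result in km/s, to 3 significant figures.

Δv_total ≈ 23.2 km/s

r₁ = 7.012×10⁷ km = 7.012×10¹⁰ m.
r₂ = 1.589×10⁹ km = 1.589×10¹² m.
Transfer ellipse a_t = (r₁ + r₂)/2 = 8.296×10¹¹ m.
At r₁: circular v_c1 = √(μ/r₁) = 43500 m/s; transfer-perihelion v_p = √[μ(2/r₁ − 1/a_t)] = 60210 m/s.
Δv₁ = v_p − v_c1 = 16710 m/s.
At r₂: circular v_c2 = √(μ/r₂) = 9138 m/s; transfer-aphelion v_a = √[μ(2/r₂ − 1/a_t)] = 2657 m/s.
Δv₂ = v_c2 − v_a = 6482 m/s.
Total Δv = Δv₁ + Δv₂ = 23190 m/s = 23.19 km/s.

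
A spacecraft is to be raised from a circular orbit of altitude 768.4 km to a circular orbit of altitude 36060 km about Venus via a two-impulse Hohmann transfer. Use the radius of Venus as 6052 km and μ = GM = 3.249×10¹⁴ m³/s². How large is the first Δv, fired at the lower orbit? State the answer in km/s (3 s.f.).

Δv ≈ 2.15 km/s

r₁ = 6052 + 768.4 = 6820.4 km = 6.8204×10⁶ m.
r₂ = 6052 + 36060 = 42112 km = 4.2112×10⁷ m.
Transfer ellipse a_t = (r₁ + r₂)/2 = 2.447×10⁷ m.
At r₁: circular v_c1 = √(μ/r₁) = 6902 m/s; transfer-periapsis v_p = √[μ(2/r₁ − 1/a_t)] = 9055 m/s.
Δv₁ = v_p − v_c1 = 2153 m/s.
= 2.153 km/s.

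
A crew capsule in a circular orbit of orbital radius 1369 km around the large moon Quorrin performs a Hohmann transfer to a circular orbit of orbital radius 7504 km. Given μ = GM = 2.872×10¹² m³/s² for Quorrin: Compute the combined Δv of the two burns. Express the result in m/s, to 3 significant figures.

r₁ = 1369 km = 1.369×10⁶ m.
r₂ = 7504 km = 7.504×10⁶ m.
Transfer ellipse a_t = (r₁ + r₂)/2 = 4.436×10⁶ m.
At r₁: circular v_c1 = √(μ/r₁) = 1448 m/s; transfer-periapsis v_p = √[μ(2/r₁ − 1/a_t)] = 1884 m/s.
Δv₁ = v_p − v_c1 = 435.3 m/s.
At r₂: circular v_c2 = √(μ/r₂) = 618.7 m/s; transfer-apoapsis v_a = √[μ(2/r₂ − 1/a_t)] = 343.7 m/s.
Δv₂ = v_c2 − v_a = 275.0 m/s.
Total Δv = Δv₁ + Δv₂ = 710.3 m/s.

Δv_total ≈ 710 m/s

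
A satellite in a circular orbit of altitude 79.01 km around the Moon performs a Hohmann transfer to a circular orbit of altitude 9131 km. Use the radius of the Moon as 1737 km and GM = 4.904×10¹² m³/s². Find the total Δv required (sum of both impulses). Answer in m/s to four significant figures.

Δv_total ≈ 820.2 m/s

r₁ = 1737 + 79.01 = 1816.0 km = 1.8160×10⁶ m.
r₂ = 1737 + 9131 = 10868 km = 1.0868×10⁷ m.
Transfer ellipse a_t = (r₁ + r₂)/2 = 6.342×10⁶ m.
At r₁: circular v_c1 = √(μ/r₁) = 1643 m/s; transfer-perilune v_p = √[μ(2/r₁ − 1/a_t)] = 2151 m/s.
Δv₁ = v_p − v_c1 = 507.9 m/s.
At r₂: circular v_c2 = √(μ/r₂) = 671.7 m/s; transfer-apolune v_a = √[μ(2/r₂ − 1/a_t)] = 359.5 m/s.
Δv₂ = v_c2 − v_a = 312.3 m/s.
Total Δv = Δv₁ + Δv₂ = 820.2 m/s.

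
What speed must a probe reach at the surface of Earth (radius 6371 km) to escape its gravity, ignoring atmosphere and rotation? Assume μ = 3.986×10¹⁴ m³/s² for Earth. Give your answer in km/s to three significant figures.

v_esc ≈ 11.2 km/s

r = R = 6.371×10⁶ m.
Escape speed v_esc = √(2μ/r) = √(2 × 3.986×10¹⁴ / 6.371×10⁶) = √(1.251×10⁸) = 11190 m/s.
= 11.19 km/s.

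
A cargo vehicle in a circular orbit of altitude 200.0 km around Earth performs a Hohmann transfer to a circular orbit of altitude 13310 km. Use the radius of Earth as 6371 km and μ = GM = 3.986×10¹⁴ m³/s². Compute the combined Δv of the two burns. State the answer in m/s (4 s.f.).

Δv_total ≈ 3065 m/s

r₁ = 6371 + 200.0 = 6571.0 km = 6.5710×10⁶ m.
r₂ = 6371 + 13310 = 19681 km = 1.9681×10⁷ m.
Transfer ellipse a_t = (r₁ + r₂)/2 = 1.313×10⁷ m.
At r₁: circular v_c1 = √(μ/r₁) = 7788 m/s; transfer-perigee v_p = √[μ(2/r₁ − 1/a_t)] = 9537 m/s.
Δv₁ = v_p − v_c1 = 1748 m/s.
At r₂: circular v_c2 = √(μ/r₂) = 4500 m/s; transfer-apogee v_a = √[μ(2/r₂ − 1/a_t)] = 3184 m/s.
Δv₂ = v_c2 − v_a = 1316 m/s.
Total Δv = Δv₁ + Δv₂ = 3065 m/s.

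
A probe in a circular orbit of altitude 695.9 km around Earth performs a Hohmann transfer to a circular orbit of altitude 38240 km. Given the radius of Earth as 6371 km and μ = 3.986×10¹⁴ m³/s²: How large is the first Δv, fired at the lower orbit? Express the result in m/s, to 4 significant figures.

Δv ≈ 2358 m/s

r₁ = 6371 + 695.9 = 7066.9 km = 7.0669×10⁶ m.
r₂ = 6371 + 38240 = 44611 km = 4.4611×10⁷ m.
Transfer ellipse a_t = (r₁ + r₂)/2 = 2.584×10⁷ m.
At r₁: circular v_c1 = √(μ/r₁) = 7510 m/s; transfer-perigee v_p = √[μ(2/r₁ − 1/a_t)] = 9868 m/s.
Δv₁ = v_p − v_c1 = 2358 m/s.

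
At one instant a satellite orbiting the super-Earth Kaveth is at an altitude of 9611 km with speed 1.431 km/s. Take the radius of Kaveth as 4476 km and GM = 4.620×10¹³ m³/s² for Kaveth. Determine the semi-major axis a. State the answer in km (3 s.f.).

a ≈ 10200 km

r = 4476 + 9611 = 14087 km = 1.409×10⁷ m.
Specific orbital energy ε = v²/2 − μ/r = (1431)²/2 − 4.620×10¹³/1.409×10⁷ = -2.256×10⁶ J/kg.
Since ε = −μ/(2a), a = −μ/(2ε) = 1.024×10⁷ m = 10241 km.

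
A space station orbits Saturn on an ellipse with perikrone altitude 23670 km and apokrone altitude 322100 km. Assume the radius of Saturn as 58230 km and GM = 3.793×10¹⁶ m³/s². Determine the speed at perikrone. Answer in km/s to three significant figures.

r_p = 58230 + 23670 = 81900 km = 8.1900×10⁷ m.
r_a = 58230 + 322100 = 380330 km = 3.8033×10⁸ m.
Semi-major axis a = (r_p + r_a)/2 = 2.3112×10⁵ km = 2.311×10⁸ m.
Vis-viva: v² = μ(2/r − 1/a) = 3.793×10¹⁶ × (2.442×10⁻⁸ − 4.327×10⁻⁹) = 7.621×10⁸ m²/s².
v = 27610 m/s = 27.61 km/s.

v ≈ 27.6 km/s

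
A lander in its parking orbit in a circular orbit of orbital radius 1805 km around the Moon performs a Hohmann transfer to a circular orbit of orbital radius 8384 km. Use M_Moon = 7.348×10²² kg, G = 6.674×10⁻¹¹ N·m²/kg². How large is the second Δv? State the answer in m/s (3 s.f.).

μ = GM = 6.674×10⁻¹¹ × 7.348×10²² = 4.904×10¹² m³/s².
r₁ = 1805 km = 1.805×10⁶ m.
r₂ = 8384 km = 8.384×10⁶ m.
Transfer ellipse a_t = (r₁ + r₂)/2 = 5.094×10⁶ m.
At r₁: circular v_c1 = √(μ/r₁) = 1648 m/s; transfer-perilune v_p = √[μ(2/r₁ − 1/a_t)] = 2115 m/s.
At r₂: circular v_c2 = √(μ/r₂) = 764.8 m/s; transfer-apolune v_a = √[μ(2/r₂ − 1/a_t)] = 455.2 m/s.
Δv₂ = v_c2 − v_a = 309.6 m/s.

Δv ≈ 310 m/s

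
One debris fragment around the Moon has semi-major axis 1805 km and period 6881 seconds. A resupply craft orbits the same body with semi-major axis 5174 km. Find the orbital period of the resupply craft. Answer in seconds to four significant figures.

Kepler's third law: T² ∝ a³, so T₂ = T₁ (a₂/a₁)^(3/2).
a₂/a₁ = 2.866, (a₂/a₁)^(3/2) = 4.853.
T₂ = 6881 × 4.853 = 33390 seconds.

T₂ ≈ 33390 seconds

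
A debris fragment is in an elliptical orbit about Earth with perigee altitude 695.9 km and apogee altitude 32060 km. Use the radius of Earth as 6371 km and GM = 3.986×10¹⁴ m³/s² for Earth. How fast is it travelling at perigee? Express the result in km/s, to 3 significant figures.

v ≈ 9.76 km/s

r_p = 6371 + 695.9 = 7066.9 km = 7.0669×10⁶ m.
r_a = 6371 + 32060 = 38431 km = 3.8431×10⁷ m.
Semi-major axis a = (r_p + r_a)/2 = 22749 km = 2.275×10⁷ m.
Vis-viva: v² = μ(2/r − 1/a) = 3.986×10¹⁴ × (2.830×10⁻⁷ − 4.396×10⁻⁸) = 9.529×10⁷ m²/s².
v = 9761 m/s = 9.761 km/s.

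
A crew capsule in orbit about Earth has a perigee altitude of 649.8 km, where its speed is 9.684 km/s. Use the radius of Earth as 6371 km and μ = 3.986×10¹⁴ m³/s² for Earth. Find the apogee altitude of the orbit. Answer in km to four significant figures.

r_p = 6371 + 649.8 = 7020.8 km = 7.021×10⁶ m.
Specific energy ε = v²/2 − μ/r = -9.884×10⁶ J/kg, so a = −μ/(2ε) = 2.016×10⁷ m.
The apsides satisfy r_p + r_a = 2a, so the apogee radius is 2a − r_p = 3.331×10⁷ m = 33306 km.
Apogee altitude = 33306 − 6371 = 26935 km.

apogee altitude ≈ 26940 km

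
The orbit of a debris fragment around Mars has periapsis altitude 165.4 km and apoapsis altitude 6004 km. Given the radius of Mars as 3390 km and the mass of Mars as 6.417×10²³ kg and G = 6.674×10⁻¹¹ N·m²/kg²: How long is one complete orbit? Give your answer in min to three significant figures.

μ = GM = 6.674×10⁻¹¹ × 6.417×10²³ = 4.283×10¹³ m³/s².
r_p = 3390 + 165.4 = 3555.4 km = 3.5554×10⁶ m.
r_a = 3390 + 6004 = 9394.0 km = 9.3940×10⁶ m.
Semi-major axis a = (r_p + r_a)/2 = (3555.4 + 9394.0)/2 = 6474.7 km = 6.475×10⁶ m.
By Kepler's third law T = 2π√(a³/μ) = 2π × 2.518×10³ = 1.582×10⁴ s.
= 263.6 min.

T ≈ 264 min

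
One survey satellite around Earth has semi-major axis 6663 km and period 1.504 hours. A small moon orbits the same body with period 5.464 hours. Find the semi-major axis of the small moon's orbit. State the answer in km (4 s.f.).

a₂ ≈ 15750 km

Kepler's third law: a³ ∝ T², so a₂ = a₁ (T₂/T₁)^(2/3).
T₂/T₁ = 3.633, (T₂/T₁)^(2/3) = 2.363.
a₂ = 6663 × 2.363 = 15750 km.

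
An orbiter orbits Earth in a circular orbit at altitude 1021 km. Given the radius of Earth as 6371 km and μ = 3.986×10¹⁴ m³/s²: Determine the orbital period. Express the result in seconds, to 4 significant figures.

T ≈ 6325 seconds

r = 6371 + 1021 = 7392.0 km = 7.3920×10⁶ m.
Kepler's third law: T = 2π√(r³/μ) = 2π√((7.392×10⁶)³ / 3.986×10¹⁴).
r³/μ = 1.013×10⁶ s², so T = 2π × 1.007×10³ = 6.325×10³ s.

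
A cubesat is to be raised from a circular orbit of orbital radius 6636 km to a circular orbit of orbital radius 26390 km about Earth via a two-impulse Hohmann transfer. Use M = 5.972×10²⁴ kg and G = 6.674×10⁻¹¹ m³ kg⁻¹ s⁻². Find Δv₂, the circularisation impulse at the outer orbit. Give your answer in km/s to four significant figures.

μ = GM = 6.674×10⁻¹¹ × 5.972×10²⁴ = 3.986×10¹⁴ m³/s².
r₁ = 6636 km = 6.636×10⁶ m.
r₂ = 26390 km = 2.639×10⁷ m.
Transfer ellipse a_t = (r₁ + r₂)/2 = 1.651×10⁷ m.
At r₁: circular v_c1 = √(μ/r₁) = 7750 m/s; transfer-perigee v_p = √[μ(2/r₁ − 1/a_t)] = 9797 m/s.
At r₂: circular v_c2 = √(μ/r₂) = 3886 m/s; transfer-apogee v_a = √[μ(2/r₂ − 1/a_t)] = 2464 m/s.
Δv₂ = v_c2 − v_a = 1423 m/s.
= 1.423 km/s.

Δv ≈ 1.423 km/s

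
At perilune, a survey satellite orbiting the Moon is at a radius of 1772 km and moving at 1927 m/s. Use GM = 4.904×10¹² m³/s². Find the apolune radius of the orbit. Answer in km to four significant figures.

r_p = 1.772×10⁶ m.
Specific energy ε = v²/2 − μ/r = -9.108×10⁵ J/kg, so a = −μ/(2ε) = 2.692×10⁶ m.
The apsides satisfy r_p + r_a = 2a, so the apolune radius is 2a − r_p = 3.612×10⁶ m = 3612.1 km.

apolune radius ≈ 3612 km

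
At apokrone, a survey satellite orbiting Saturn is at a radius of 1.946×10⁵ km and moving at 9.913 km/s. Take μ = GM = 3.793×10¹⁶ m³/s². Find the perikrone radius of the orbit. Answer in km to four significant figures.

r_a = 1.946×10⁸ m.
Specific energy ε = v²/2 − μ/r = -1.458×10⁸ J/kg, so a = −μ/(2ε) = 1.301×10⁸ m.
The apsides satisfy r_p + r_a = 2a, so the perikrone radius is 2a − r_a = 6.559×10⁷ m = 65589 km.

perikrone radius ≈ 65590 km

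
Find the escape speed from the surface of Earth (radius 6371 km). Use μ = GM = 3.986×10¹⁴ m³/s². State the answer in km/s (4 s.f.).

r = R = 6.371×10⁶ m.
Escape speed v_esc = √(2μ/r) = √(2 × 3.986×10¹⁴ / 6.371×10⁶) = √(1.251×10⁸) = 11190 m/s.
= 11.19 km/s.

v_esc ≈ 11.19 km/s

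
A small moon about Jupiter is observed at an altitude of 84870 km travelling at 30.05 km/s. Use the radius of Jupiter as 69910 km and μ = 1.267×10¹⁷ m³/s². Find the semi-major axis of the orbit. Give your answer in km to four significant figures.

r = 69910 + 84870 = 1.5478×10⁵ km = 1.548×10⁸ m.
Specific orbital energy ε = v²/2 − μ/r = (30050)²/2 − 1.267×10¹⁷/1.548×10⁸ = -3.671×10⁸ J/kg.
Since ε = −μ/(2a), a = −μ/(2ε) = 1.726×10⁸ m = 1.7258×10⁵ km.

a ≈ 1.726×10⁵ km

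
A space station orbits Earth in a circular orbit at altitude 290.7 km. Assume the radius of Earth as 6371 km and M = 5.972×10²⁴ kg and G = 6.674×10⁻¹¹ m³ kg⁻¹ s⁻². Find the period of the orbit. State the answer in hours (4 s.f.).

T ≈ 1.503 hours

μ = GM = 6.674×10⁻¹¹ × 5.972×10²⁴ = 3.986×10¹⁴ m³/s².
r = 6371 + 290.7 = 6661.7 km = 6.6617×10⁶ m.
Kepler's third law: T = 2π√(r³/μ) = 2π√((6.662×10⁶)³ / 3.986×10¹⁴).
r³/μ = 7.417×10⁵ s², so T = 2π × 8.612×10² = 5.411×10³ s.
Converting: 5.411×10³ s ÷ 3600 = 1.503 hours.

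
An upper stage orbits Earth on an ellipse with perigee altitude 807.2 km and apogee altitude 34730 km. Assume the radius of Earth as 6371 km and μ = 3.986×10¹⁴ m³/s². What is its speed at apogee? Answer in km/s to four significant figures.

v ≈ 1.698 km/s

r_p = 6371 + 807.2 = 7178.2 km = 7.1782×10⁶ m.
r_a = 6371 + 34730 = 41101 km = 4.1101×10⁷ m.
Semi-major axis a = (r_p + r_a)/2 = 24140 km = 2.414×10⁷ m.
Vis-viva: v² = μ(2/r − 1/a) = 3.986×10¹⁴ × (4.866×10⁻⁸ − 4.143×10⁻⁸) = 2.884×10⁶ m²/s².
v = 1698 m/s = 1.698 km/s.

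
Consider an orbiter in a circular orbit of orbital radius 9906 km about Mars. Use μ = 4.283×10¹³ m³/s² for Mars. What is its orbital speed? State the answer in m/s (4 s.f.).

r = 9906 km = 9.906×10⁶ m.
For a circular orbit v = √(μ/r) = √(4.283×10¹³ / 9.906×10⁶) = √(4.324×10⁶) = 2079 m/s.

v ≈ 2079 m/s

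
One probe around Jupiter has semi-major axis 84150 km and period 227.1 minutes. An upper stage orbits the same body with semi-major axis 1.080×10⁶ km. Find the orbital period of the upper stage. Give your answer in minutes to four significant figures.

T₂ ≈ 10440 minutes

Kepler's third law: T² ∝ a³, so T₂ = T₁ (a₂/a₁)^(3/2).
a₂/a₁ = 12.83, (a₂/a₁)^(3/2) = 45.98.
T₂ = 227.1 × 45.98 = 10440 minutes.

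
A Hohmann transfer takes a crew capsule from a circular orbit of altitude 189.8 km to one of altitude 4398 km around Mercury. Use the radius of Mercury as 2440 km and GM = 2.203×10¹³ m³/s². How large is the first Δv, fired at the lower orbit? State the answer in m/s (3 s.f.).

r₁ = 2440 + 189.8 = 2629.8 km = 2.6298×10⁶ m.
r₂ = 2440 + 4398 = 6838.0 km = 6.8380×10⁶ m.
Transfer ellipse a_t = (r₁ + r₂)/2 = 4.734×10⁶ m.
At r₁: circular v_c1 = √(μ/r₁) = 2894 m/s; transfer-periherm v_p = √[μ(2/r₁ − 1/a_t)] = 3479 m/s.
Δv₁ = v_p − v_c1 = 584.3 m/s.

Δv ≈ 584 m/s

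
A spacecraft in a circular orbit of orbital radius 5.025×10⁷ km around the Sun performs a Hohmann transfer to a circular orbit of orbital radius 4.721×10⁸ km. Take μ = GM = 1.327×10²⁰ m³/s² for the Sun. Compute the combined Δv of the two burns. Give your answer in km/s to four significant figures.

r₁ = 5.025×10⁷ km = 5.025×10¹⁰ m.
r₂ = 4.721×10⁸ km = 4.721×10¹¹ m.
Transfer ellipse a_t = (r₁ + r₂)/2 = 2.612×10¹¹ m.
At r₁: circular v_c1 = √(μ/r₁) = 51390 m/s; transfer-perihelion v_p = √[μ(2/r₁ − 1/a_t)] = 69090 m/s.
Δv₁ = v_p − v_c1 = 17700 m/s.
At r₂: circular v_c2 = √(μ/r₂) = 16770 m/s; transfer-aphelion v_a = √[μ(2/r₂ − 1/a_t)] = 7354 m/s.
Δv₂ = v_c2 − v_a = 9412 m/s.
Total Δv = Δv₁ + Δv₂ = 27110 m/s = 27.11 km/s.

Δv_total ≈ 27.11 km/s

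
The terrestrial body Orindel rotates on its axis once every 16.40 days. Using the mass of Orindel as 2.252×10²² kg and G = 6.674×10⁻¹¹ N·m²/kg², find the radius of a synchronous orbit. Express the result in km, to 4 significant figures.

μ = GM = 6.674×10⁻¹¹ × 2.252×10²² = 1.503×10¹² m³/s².
T = 16.40 days = 1.417×10⁶ s.
A synchronous orbit has period T, so by Kepler's third law a = (μT²/4π²)^(1/3).
μT²/4π² = 1.503×10¹² × (1.417×10⁶)² / 39.48 = 7.644×10²² m³.
a = 4.244×10⁷ m = 42439 km.

r_sync ≈ 42440 km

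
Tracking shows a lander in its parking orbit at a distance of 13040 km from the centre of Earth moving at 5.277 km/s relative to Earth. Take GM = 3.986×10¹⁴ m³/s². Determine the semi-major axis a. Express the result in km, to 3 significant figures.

r = 1.304×10⁷ m.
Specific orbital energy ε = v²/2 − μ/r = (5277)²/2 − 3.986×10¹⁴/1.304×10⁷ = -1.664×10⁷ J/kg.
Since ε = −μ/(2a), a = −μ/(2ε) = 1.197×10⁷ m = 11974 km.

a ≈ 12000 km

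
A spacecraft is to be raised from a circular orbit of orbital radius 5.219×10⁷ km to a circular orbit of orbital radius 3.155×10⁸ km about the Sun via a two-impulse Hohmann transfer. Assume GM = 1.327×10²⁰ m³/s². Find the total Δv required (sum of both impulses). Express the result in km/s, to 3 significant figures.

Δv_total ≈ 25.2 km/s

r₁ = 5.219×10⁷ km = 5.219×10¹⁰ m.
r₂ = 3.155×10⁸ km = 3.155×10¹¹ m.
Transfer ellipse a_t = (r₁ + r₂)/2 = 1.838×10¹¹ m.
At r₁: circular v_c1 = √(μ/r₁) = 50420 m/s; transfer-perihelion v_p = √[μ(2/r₁ − 1/a_t)] = 66060 m/s.
Δv₁ = v_p − v_c1 = 15630 m/s.
At r₂: circular v_c2 = √(μ/r₂) = 20510 m/s; transfer-aphelion v_a = √[μ(2/r₂ − 1/a_t)] = 10930 m/s.
Δv₂ = v_c2 − v_a = 9582 m/s.
Total Δv = Δv₁ + Δv₂ = 25210 m/s = 25.21 km/s.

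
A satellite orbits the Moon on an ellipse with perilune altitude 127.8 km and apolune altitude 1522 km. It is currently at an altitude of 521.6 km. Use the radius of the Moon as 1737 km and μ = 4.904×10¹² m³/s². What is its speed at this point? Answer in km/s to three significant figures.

v ≈ 1.56 km/s

r_p = 1737 + 127.8 = 1864.8 km = 1.8648×10⁶ m.
r_a = 1737 + 1522 = 3259.0 km = 3.2590×10⁶ m.
r = 1737 + 521.6 = 2258.6 km = 2.259×10⁶ m.
Semi-major axis a = (r_p + r_a)/2 = 2561.9 km = 2.562×10⁶ m.
Vis-viva: v² = μ(2/r − 1/a) = 4.904×10¹² × (8.855×10⁻⁷ − 3.903×10⁻⁷) = 2.428×10⁶ m²/s².
v = 1558 m/s = 1.558 km/s.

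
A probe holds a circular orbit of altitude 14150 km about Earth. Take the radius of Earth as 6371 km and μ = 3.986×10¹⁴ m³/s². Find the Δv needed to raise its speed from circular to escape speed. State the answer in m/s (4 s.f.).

r = 6371 + 14150 = 20521 km = 2.0521×10⁷ m.
Circular speed v_c = √(μ/r) = 4407 m/s.
Escape speed v_esc = √(2μ/r) = √2 × v_c = 6233 m/s.
Δv = v_esc − v_c = 1826 m/s.

Δv ≈ 1826 m/s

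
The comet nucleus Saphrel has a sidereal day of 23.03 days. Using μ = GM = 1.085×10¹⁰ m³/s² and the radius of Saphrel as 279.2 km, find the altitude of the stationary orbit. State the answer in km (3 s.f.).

h_sync ≈ 10000 km

T = 23.03 days = 1.990×10⁶ s.
A synchronous orbit has period T, so by Kepler's third law a = (μT²/4π²)^(1/3).
μT²/4π² = 1.085×10¹⁰ × (1.990×10⁶)² / 39.48 = 1.088×10²¹ m³.
a = 1.029×10⁷ m = 10286 km.
Altitude h = a − R = 10286 − 279.2 = 10006 km.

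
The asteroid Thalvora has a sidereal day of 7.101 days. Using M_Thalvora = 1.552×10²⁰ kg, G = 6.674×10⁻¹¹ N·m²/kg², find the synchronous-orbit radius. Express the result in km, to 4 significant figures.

r_sync ≈ 4622 km

μ = GM = 6.674×10⁻¹¹ × 1.552×10²⁰ = 1.036×10¹⁰ m³/s².
T = 7.101 days = 6.135×10⁵ s.
A synchronous orbit has period T, so by Kepler's third law a = (μT²/4π²)^(1/3).
μT²/4π² = 1.036×10¹⁰ × (6.135×10⁵)² / 39.48 = 9.876×10¹⁹ m³.
a = 4.622×10⁶ m = 4622.3 km.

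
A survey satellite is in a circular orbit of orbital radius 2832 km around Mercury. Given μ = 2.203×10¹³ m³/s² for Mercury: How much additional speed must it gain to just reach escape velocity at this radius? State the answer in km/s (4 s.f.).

r = 2832 km = 2.832×10⁶ m.
Circular speed v_c = √(μ/r) = 2789 m/s.
Escape speed v_esc = √(2μ/r) = √2 × v_c = 3944 m/s.
Δv = v_esc − v_c = 1155 m/s = 1.155 km/s.

Δv ≈ 1.155 km/s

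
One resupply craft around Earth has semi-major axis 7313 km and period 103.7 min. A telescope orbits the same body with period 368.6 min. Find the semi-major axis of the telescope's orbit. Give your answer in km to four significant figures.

a₂ ≈ 17030 km

Kepler's third law: a³ ∝ T², so a₂ = a₁ (T₂/T₁)^(2/3).
T₂/T₁ = 3.554, (T₂/T₁)^(2/3) = 2.329.
a₂ = 7313 × 2.329 = 17030 km.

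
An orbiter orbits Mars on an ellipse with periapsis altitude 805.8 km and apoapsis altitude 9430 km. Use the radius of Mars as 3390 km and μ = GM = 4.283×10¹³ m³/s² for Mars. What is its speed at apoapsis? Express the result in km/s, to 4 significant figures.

r_p = 3390 + 805.8 = 4195.8 km = 4.1958×10⁶ m.
r_a = 3390 + 9430 = 12820 km = 1.2820×10⁷ m.
Semi-major axis a = (r_p + r_a)/2 = 8507.9 km = 8.508×10⁶ m.
Vis-viva: v² = μ(2/r − 1/a) = 4.283×10¹³ × (1.560×10⁻⁷ − 1.175×10⁻⁷) = 1.648×10⁶ m²/s².
v = 1284 m/s = 1.284 km/s.

v ≈ 1.284 km/s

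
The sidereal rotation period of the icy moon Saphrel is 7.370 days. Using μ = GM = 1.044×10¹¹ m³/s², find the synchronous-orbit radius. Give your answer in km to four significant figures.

r_sync ≈ 10240 km

T = 7.370 days = 6.368×10⁵ s.
A synchronous orbit has period T, so by Kepler's third law a = (μT²/4π²)^(1/3).
μT²/4π² = 1.044×10¹¹ × (6.368×10⁵)² / 39.48 = 1.072×10²¹ m³.
a = 1.024×10⁷ m = 10235 km.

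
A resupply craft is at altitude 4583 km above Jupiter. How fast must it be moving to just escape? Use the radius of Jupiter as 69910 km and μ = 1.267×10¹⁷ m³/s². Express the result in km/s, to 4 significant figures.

r = 69910 + 4583 = 74493 km = 7.4493×10⁷ m.
Escape speed v_esc = √(2μ/r) = √(2 × 1.267×10¹⁷ / 7.449×10⁷) = √(3.402×10⁹) = 58320 m/s.
= 58.32 km/s.

v_esc ≈ 58.32 km/s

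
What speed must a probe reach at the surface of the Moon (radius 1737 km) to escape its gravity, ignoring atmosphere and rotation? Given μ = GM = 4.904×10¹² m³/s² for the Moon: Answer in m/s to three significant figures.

v_esc ≈ 2380 m/s

r = R = 1.737×10⁶ m.
Escape speed v_esc = √(2μ/r) = √(2 × 4.904×10¹² / 1.737×10⁶) = √(5.647×10⁶) = 2376 m/s.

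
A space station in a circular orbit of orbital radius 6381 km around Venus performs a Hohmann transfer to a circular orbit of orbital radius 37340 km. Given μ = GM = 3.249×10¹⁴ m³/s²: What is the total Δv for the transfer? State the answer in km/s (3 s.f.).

r₁ = 6381 km = 6.381×10⁶ m.
r₂ = 37340 km = 3.734×10⁷ m.
Transfer ellipse a_t = (r₁ + r₂)/2 = 2.186×10⁷ m.
At r₁: circular v_c1 = √(μ/r₁) = 7136 m/s; transfer-periapsis v_p = √[μ(2/r₁ − 1/a_t)] = 9326 m/s.
Δv₁ = v_p − v_c1 = 2190 m/s.
At r₂: circular v_c2 = √(μ/r₂) = 2950 m/s; transfer-apoapsis v_a = √[μ(2/r₂ − 1/a_t)] = 1594 m/s.
Δv₂ = v_c2 − v_a = 1356 m/s.
Total Δv = Δv₁ + Δv₂ = 3546 m/s = 3.546 km/s.

Δv_total ≈ 3.55 km/s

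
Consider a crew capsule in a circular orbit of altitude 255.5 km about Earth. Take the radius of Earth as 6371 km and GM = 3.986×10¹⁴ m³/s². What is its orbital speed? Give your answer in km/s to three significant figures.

r = 6371 + 255.5 = 6626.5 km = 6.6265×10⁶ m.
For a circular orbit v = √(μ/r) = √(3.986×10¹⁴ / 6.626×10⁶) = √(6.015×10⁷) = 7756 m/s.
That is 7.756 km/s.

v ≈ 7.76 km/s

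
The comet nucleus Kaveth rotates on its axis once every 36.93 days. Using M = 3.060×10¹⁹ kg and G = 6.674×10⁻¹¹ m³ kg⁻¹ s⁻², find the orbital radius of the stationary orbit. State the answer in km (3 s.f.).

μ = GM = 6.674×10⁻¹¹ × 3.060×10¹⁹ = 2.042×10⁹ m³/s².
T = 36.93 days = 3.191×10⁶ s.
A synchronous orbit has period T, so by Kepler's third law a = (μT²/4π²)^(1/3).
μT²/4π² = 2.042×10⁹ × (3.191×10⁶)² / 39.48 = 5.267×10²⁰ m³.
a = 8.076×10⁶ m = 8075.7 km.

r_sync ≈ 8080 km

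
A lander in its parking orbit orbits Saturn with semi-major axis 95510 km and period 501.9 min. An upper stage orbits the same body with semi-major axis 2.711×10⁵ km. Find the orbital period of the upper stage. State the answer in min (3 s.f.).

T₂ ≈ 2400 min

Kepler's third law: T² ∝ a³, so T₂ = T₁ (a₂/a₁)^(3/2).
a₂/a₁ = 2.838, (a₂/a₁)^(3/2) = 4.782.
T₂ = 501.9 × 4.782 = 2400 min.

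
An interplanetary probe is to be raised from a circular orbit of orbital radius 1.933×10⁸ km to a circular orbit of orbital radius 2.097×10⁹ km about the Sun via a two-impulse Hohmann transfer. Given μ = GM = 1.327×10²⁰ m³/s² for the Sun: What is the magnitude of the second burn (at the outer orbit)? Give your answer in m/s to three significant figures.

r₁ = 1.933×10⁸ km = 1.933×10¹¹ m.
r₂ = 2.097×10⁹ km = 2.097×10¹² m.
Transfer ellipse a_t = (r₁ + r₂)/2 = 1.145×10¹² m.
At r₁: circular v_c1 = √(μ/r₁) = 26200 m/s; transfer-perihelion v_p = √[μ(2/r₁ − 1/a_t)] = 35460 m/s.
At r₂: circular v_c2 = √(μ/r₂) = 7955 m/s; transfer-aphelion v_a = √[μ(2/r₂ − 1/a_t)] = 3268 m/s.
Δv₂ = v_c2 − v_a = 4687 m/s.

Δv ≈ 4690 m/s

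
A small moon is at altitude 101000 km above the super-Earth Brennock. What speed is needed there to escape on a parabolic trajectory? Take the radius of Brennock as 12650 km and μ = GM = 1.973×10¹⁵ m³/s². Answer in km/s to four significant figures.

v_esc ≈ 5.892 km/s

r = 12650 + 101000 = 113650 km = 1.1365×10⁸ m.
Escape speed v_esc = √(2μ/r) = √(2 × 1.973×10¹⁵ / 1.136×10⁸) = √(3.472×10⁷) = 5892 m/s.
= 5.892 km/s.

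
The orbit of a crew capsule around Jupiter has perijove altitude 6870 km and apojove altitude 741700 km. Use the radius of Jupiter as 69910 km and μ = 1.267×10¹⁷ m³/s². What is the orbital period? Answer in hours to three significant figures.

r_p = 69910 + 6870 = 76780 km = 7.6780×10⁷ m.
r_a = 69910 + 741700 = 811610 km = 8.1161×10⁸ m.
Semi-major axis a = (r_p + r_a)/2 = (76780 + 8.1161×10⁵)/2 = 4.4420×10⁵ km = 4.442×10⁸ m.
By Kepler's third law T = 2π√(a³/μ) = 2π × 2.630×10⁴ = 1.653×10⁵ s.
= 45.90 hours.

T ≈ 45.9 hours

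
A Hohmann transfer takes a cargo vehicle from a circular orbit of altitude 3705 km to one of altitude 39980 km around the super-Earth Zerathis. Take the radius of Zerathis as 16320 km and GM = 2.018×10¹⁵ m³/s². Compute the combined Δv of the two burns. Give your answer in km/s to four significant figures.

Δv_total ≈ 3.804 km/s

r₁ = 16320 + 3705 = 20025 km = 2.0025×10⁷ m.
r₂ = 16320 + 39980 = 56300 km = 5.6300×10⁷ m.
Transfer ellipse a_t = (r₁ + r₂)/2 = 3.816×10⁷ m.
At r₁: circular v_c1 = √(μ/r₁) = 10040 m/s; transfer-periapsis v_p = √[μ(2/r₁ − 1/a_t)] = 12190 m/s.
Δv₁ = v_p − v_c1 = 2154 m/s.
At r₂: circular v_c2 = √(μ/r₂) = 5987 m/s; transfer-apoapsis v_a = √[μ(2/r₂ − 1/a_t)] = 4337 m/s.
Δv₂ = v_c2 − v_a = 1650 m/s.
Total Δv = Δv₁ + Δv₂ = 3804 m/s = 3.804 km/s.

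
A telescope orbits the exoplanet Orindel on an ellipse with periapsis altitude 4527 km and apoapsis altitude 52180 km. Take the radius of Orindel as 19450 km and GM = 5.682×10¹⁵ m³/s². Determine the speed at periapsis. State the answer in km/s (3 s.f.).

r_p = 19450 + 4527 = 23977 km = 2.3977×10⁷ m.
r_a = 19450 + 52180 = 71630 km = 7.1630×10⁷ m.
Semi-major axis a = (r_p + r_a)/2 = 47804 km = 4.780×10⁷ m.
Vis-viva: v² = μ(2/r − 1/a) = 5.682×10¹⁵ × (8.341×10⁻⁸ − 2.092×10⁻⁸) = 3.551×10⁸ m²/s².
v = 18840 m/s = 18.84 km/s.

v ≈ 18.8 km/s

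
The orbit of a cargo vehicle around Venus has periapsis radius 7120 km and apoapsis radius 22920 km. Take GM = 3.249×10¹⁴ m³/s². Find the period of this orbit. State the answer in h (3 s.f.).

Semi-major axis a = (r_p + r_a)/2 = (7120.0 + 22920)/2 = 15020 km = 1.502×10⁷ m.
By Kepler's third law T = 2π√(a³/μ) = 2π × 3.229×10³ = 2.029×10⁴ s.
= 5.636 h.

T ≈ 5.64 h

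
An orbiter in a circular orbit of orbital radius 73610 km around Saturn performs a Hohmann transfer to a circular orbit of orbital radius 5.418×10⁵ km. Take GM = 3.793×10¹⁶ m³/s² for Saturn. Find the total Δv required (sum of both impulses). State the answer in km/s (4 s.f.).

Δv_total ≈ 11.70 km/s

r₁ = 73610 km = 7.361×10⁷ m.
r₂ = 5.418×10⁵ km = 5.418×10⁸ m.
Transfer ellipse a_t = (r₁ + r₂)/2 = 3.077×10⁸ m.
At r₁: circular v_c1 = √(μ/r₁) = 22700 m/s; transfer-perikrone v_p = √[μ(2/r₁ − 1/a_t)] = 30120 m/s.
Δv₁ = v_p − v_c1 = 7422 m/s.
At r₂: circular v_c2 = √(μ/r₂) = 8367 m/s; transfer-apokrone v_a = √[μ(2/r₂ − 1/a_t)] = 4092 m/s.
Δv₂ = v_c2 − v_a = 4275 m/s.
Total Δv = Δv₁ + Δv₂ = 11700 m/s = 11.70 km/s.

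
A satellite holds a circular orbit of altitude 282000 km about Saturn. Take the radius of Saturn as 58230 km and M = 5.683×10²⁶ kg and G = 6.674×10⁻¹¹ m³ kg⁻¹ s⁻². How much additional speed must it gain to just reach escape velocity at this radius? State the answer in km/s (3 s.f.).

μ = GM = 6.674×10⁻¹¹ × 5.683×10²⁶ = 3.793×10¹⁶ m³/s².
r = 58230 + 282000 = 340230 km = 3.4023×10⁸ m.
Circular speed v_c = √(μ/r) = 10560 m/s.
Escape speed v_esc = √(2μ/r) = √2 × v_c = 14930 m/s.
Δv = v_esc − v_c = 4373 m/s = 4.373 km/s.

Δv ≈ 4.37 km/s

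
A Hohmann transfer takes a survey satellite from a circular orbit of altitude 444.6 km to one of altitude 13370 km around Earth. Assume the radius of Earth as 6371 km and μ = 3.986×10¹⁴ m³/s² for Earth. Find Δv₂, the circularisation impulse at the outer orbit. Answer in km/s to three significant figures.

Δv ≈ 1.27 km/s

r₁ = 6371 + 444.6 = 6815.6 km = 6.8156×10⁶ m.
r₂ = 6371 + 13370 = 19741 km = 1.9741×10⁷ m.
Transfer ellipse a_t = (r₁ + r₂)/2 = 1.328×10⁷ m.
At r₁: circular v_c1 = √(μ/r₁) = 7647 m/s; transfer-perigee v_p = √[μ(2/r₁ − 1/a_t)] = 9325 m/s.
At r₂: circular v_c2 = √(μ/r₂) = 4493 m/s; transfer-apogee v_a = √[μ(2/r₂ − 1/a_t)] = 3219 m/s.
Δv₂ = v_c2 − v_a = 1274 m/s.
= 1.274 km/s.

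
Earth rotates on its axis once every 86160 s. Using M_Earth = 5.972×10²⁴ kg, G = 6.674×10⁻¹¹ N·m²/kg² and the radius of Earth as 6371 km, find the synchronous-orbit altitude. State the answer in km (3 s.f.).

μ = GM = 6.674×10⁻¹¹ × 5.972×10²⁴ = 3.986×10¹⁴ m³/s².
A synchronous orbit has period T, so by Kepler's third law a = (μT²/4π²)^(1/3).
μT²/4π² = 3.986×10¹⁴ × (8.616×10⁴)² / 39.48 = 7.495×10²² m³.
a = 4.216×10⁷ m = 42162 km.
Altitude h = a − R = 42162 − 6371 = 35791 km.

h_sync ≈ 35800 km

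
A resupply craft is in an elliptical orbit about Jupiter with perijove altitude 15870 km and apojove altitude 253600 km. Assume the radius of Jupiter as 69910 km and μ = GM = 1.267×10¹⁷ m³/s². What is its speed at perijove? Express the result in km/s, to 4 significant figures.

r_p = 69910 + 15870 = 85780 km = 8.5780×10⁷ m.
r_a = 69910 + 253600 = 323510 km = 3.2351×10⁸ m.
Semi-major axis a = (r_p + r_a)/2 = 2.0464×10⁵ km = 2.046×10⁸ m.
Vis-viva: v² = μ(2/r − 1/a) = 1.267×10¹⁷ × (2.332×10⁻⁸ − 4.887×10⁻⁹) = 2.335×10⁹ m²/s².
v = 48320 m/s = 48.32 km/s.

v ≈ 48.32 km/s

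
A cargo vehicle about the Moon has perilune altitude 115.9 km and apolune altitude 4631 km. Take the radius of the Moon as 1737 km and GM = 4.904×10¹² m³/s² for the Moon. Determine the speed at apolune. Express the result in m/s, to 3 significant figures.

v ≈ 589 m/s

r_p = 1737 + 115.9 = 1852.9 km = 1.8529×10⁶ m.
r_a = 1737 + 4631 = 6368.0 km = 6.3680×10⁶ m.
Semi-major axis a = (r_p + r_a)/2 = 4110.4 km = 4.110×10⁶ m.
Vis-viva: v² = μ(2/r − 1/a) = 4.904×10¹² × (3.141×10⁻⁷ − 2.433×10⁻⁷) = 3.471×10⁵ m²/s².
v = 589.2 m/s.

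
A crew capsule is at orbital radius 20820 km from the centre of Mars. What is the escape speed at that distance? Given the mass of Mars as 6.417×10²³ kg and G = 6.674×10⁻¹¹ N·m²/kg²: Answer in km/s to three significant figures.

v_esc ≈ 2.03 km/s

μ = GM = 6.674×10⁻¹¹ × 6.417×10²³ = 4.283×10¹³ m³/s².
r = 20820 km = 2.082×10⁷ m.
Escape speed v_esc = √(2μ/r) = √(2 × 4.283×10¹³ / 2.082×10⁷) = √(4.114×10⁶) = 2028 m/s.
= 2.028 km/s.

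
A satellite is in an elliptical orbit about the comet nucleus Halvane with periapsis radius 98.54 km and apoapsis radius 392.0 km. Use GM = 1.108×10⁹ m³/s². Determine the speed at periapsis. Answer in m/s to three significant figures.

v ≈ 134 m/s

Semi-major axis a = (r_p + r_a)/2 = 245.27 km = 2.453×10⁵ m.
Vis-viva: v² = μ(2/r − 1/a) = 1.108×10⁹ × (2.030×10⁻⁵ − 4.077×10⁻⁶) = 1.797×10⁴ m²/s².
v = 134.1 m/s.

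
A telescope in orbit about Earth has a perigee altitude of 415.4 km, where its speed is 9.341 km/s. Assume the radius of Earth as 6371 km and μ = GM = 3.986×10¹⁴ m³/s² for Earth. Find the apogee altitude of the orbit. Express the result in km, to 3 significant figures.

r_p = 6371 + 415.4 = 6786.4 km = 6.786×10⁶ m.
Specific energy ε = v²/2 − μ/r = -1.511×10⁷ J/kg, so a = −μ/(2ε) = 1.319×10⁷ m.
The apsides satisfy r_p + r_a = 2a, so the apogee radius is 2a − r_p = 1.960×10⁷ m = 19597 km.
Apogee altitude = 19597 − 6371 = 13226 km.

apogee altitude ≈ 13200 km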